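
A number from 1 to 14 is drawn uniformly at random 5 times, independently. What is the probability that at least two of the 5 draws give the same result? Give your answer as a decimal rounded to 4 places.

0.5533

P(all 5 different) = 14/14 · 13/14 · ··· · 10/14 ≈ 0.4467.
P(at least two equal) = 1 − 0.4467 = 0.5533.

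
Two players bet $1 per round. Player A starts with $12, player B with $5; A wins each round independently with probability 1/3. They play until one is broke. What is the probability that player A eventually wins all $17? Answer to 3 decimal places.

Let r = q/p = (2/3)/(1/3) = 2. The recurrence P(i) = p·P(i+1) + q·P(i−1) with P(0)=0, P(17)=1 gives P(i) = (1 − r^i)/(1 − r^17).
P(12) = (1 − (2)^12) / (1 − (2)^17) = 4095/131071 ≈ 0.031.

0.031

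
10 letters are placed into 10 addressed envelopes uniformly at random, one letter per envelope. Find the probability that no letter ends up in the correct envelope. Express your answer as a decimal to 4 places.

0.3679

This is the derangement probability: permutations of 10 with no fixed point.
D(10) = 10! · (1 − 1/1! + 1/2! − ··· + (−1)^10/10!) = 1334961.
P = 1334961/3628800 = 16481/44800 ≈ 0.3679.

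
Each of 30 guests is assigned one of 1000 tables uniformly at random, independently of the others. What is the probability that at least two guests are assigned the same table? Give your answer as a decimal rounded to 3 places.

0.356

It's easier to compute the probability that all 30 are distinct.
P(all distinct) = 1000/1000 · 999/1000 · ··· · 971/1000 ≈ 0.644.
So the probability of at least one match is 1 − 0.644 = 0.356.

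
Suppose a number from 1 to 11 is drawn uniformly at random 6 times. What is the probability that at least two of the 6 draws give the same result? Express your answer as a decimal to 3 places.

P(all 6 different) = 11/11 · 10/11 · ··· · 6/11 ≈ 0.188.
P(at least two equal) = 1 − 0.188 = 0.812.

0.812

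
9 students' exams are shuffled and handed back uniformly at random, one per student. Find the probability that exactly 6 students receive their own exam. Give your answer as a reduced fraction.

Choose which 6 of the 9 are fixed: C(9,6) = 84 ways.
The remaining 3 must have no fixed point: D(3) = 2.
P = 84·2/362880 = 1/2160.

1/2160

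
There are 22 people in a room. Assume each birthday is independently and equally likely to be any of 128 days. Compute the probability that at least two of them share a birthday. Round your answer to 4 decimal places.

It's easier to compute the probability that all 22 are distinct.
P(all distinct) = 128/128 · 127/128 · ··· · 107/128 ≈ 0.1473.
So the probability of at least one match is 1 − 0.1473 = 0.8527.

0.8527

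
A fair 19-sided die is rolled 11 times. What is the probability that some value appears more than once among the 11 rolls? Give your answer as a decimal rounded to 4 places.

0.9741

P(all 11 different) = 19/19 · 18/19 · ··· · 9/19 ≈ 0.0259.
P(at least two equal) = 1 − 0.0259 = 0.9741.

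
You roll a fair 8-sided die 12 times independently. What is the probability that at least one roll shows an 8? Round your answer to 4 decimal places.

0.7986

P(no roll shows an 8) = (7/8)^12 ≈ 0.2014.
P(at least one) = 1 − 0.2014 = 0.7986.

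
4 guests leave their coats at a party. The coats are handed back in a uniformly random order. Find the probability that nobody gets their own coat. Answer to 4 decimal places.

0.3750

This is the derangement probability: permutations of 4 with no fixed point.
D(4) = 4! · (1 − 1/1! + 1/2! − ··· + (−1)^4/4!) = 9.
P = 9/24 = 3/8 ≈ 0.3750.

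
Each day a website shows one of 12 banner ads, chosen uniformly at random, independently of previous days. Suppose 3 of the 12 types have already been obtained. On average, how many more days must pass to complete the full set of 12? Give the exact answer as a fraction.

7129/210

Starting from 3 distinct types, each trial gives a new one with probability (12−i)/12 when i types are held, so the wait for the next new type is 12/(12−i).
E = 12/9 + 12/8 + 12/7 + 12/6 + 12/5 + 12/4 + 12/3 + 12/2 + 12/1 = 7129/210.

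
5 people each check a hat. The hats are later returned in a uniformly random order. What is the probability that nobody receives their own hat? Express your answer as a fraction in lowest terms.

This is the derangement probability: permutations of 5 with no fixed point.
D(5) = 5! · (1 − 1/1! + 1/2! − ··· + (−1)^5/5!) = 44.
P = 44/120 = 11/30.

11/30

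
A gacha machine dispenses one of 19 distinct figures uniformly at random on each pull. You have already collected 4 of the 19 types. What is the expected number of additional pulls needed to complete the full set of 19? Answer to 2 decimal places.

Starting from 4 distinct types, each trial gives a new one with probability (19−i)/19 when i types are held, so the wait for the next new type is 19/(19−i).
E = 19/15 + 19/14 + 19/13 + 19/12 + 19/11 + 19/10 + 19/9 + 19/8 + 19/7 + 19/6 + 19/5 + 19/4 + 19/3 + 19/2 + 19/1 = 22719383/360360 ≈ 63.05.

63.05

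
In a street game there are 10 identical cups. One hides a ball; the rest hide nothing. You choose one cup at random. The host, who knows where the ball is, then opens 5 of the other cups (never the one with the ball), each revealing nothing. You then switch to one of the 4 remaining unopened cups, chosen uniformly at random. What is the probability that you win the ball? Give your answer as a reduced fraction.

9/40

Your original cup holds the ball with probability 1/10, so the other 9 collectively hold it with probability 9/10.
The host can always find 5 empty cups to open, so the reveals don't change that 9/10; it is now spread over the 4 remaining unopened cups.
P(win by switching) = (9/10) · (1/4) = 9/40.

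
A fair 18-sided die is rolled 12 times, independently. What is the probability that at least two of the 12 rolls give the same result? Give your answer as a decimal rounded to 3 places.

P(all 12 different) = 18/18 · 17/18 · ··· · 7/18 ≈ 0.008.
P(at least two equal) = 1 − 0.008 = 0.992.

0.992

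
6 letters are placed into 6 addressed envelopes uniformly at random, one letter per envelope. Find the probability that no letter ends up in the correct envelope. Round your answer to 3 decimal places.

This is the derangement probability: permutations of 6 with no fixed point.
D(6) = 6! · (1 − 1/1! + 1/2! − ··· + (−1)^6/6!) = 265.
P = 265/720 = 53/144 ≈ 0.368.

0.368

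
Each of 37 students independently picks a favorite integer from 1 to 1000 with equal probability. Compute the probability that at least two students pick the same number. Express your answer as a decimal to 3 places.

0.490

It's easier to compute the probability that all 37 are distinct.
P(all distinct) = 1000/1000 · 999/1000 · ··· · 964/1000 ≈ 0.510.
So the probability of at least one match is 1 − 0.510 = 0.490.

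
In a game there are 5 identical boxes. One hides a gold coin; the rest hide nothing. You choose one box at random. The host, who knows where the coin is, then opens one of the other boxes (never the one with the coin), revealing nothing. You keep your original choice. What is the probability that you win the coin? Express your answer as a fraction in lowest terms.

The host can always open an empty box regardless of your choice, so this gives no information about your original box.
P(win by staying) = 1/5.

1/5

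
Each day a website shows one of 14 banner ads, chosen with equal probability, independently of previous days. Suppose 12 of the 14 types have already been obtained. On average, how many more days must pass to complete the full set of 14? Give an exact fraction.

21

Starting from 12 distinct types, each trial gives a new one with probability (14−i)/14 when i types are held, so the wait for the next new type is 14/(14−i).
E = 14/2 + 14/1 = 21.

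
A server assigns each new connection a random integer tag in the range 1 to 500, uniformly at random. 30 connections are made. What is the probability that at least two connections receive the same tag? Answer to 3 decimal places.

0.588

It's easier to compute the probability that all 30 are distinct.
P(all distinct) = 500/500 · 499/500 · ··· · 471/500 ≈ 0.412.
So the probability of at least one match is 1 − 0.412 = 0.588.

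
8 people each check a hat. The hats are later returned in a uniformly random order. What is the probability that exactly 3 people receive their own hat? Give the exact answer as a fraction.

Choose which 3 of the 8 are fixed: C(8,3) = 56 ways.
The remaining 5 must have no fixed point: D(5) = 44.
P = 56·44/40320 = 11/180.

11/180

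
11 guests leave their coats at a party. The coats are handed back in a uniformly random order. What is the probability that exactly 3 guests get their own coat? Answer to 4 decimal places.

0.0613

Choose which 3 of the 11 are fixed: C(11,3) = 165 ways.
The remaining 8 must have no fixed point: D(8) = 14833.
P = 165·14833/39916800 = 2119/34560 ≈ 0.0613.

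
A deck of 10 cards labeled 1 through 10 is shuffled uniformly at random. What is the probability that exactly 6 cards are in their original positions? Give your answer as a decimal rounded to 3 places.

Choose which 6 of the 10 are fixed: C(10,6) = 210 ways.
The remaining 4 must have no fixed point: D(4) = 9.
P = 210·9/3628800 = 1/1920 ≈ 0.001.

0.001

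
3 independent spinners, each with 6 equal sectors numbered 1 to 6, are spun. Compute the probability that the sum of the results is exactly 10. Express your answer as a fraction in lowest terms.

There are 6^3 = 216 equally likely outcomes.
The number of ordered 3-tuples from {1,…,6} summing to 10 is 27.
P(sum = 10) = 27/216 = 1/8.

1/8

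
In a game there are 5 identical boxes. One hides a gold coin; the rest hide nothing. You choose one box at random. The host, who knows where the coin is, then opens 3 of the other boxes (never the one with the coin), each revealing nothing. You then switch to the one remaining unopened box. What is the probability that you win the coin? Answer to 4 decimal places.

Your original box holds the coin with probability 1/5, so the other 4 collectively hold it with probability 4/5.
The host can always find 3 empty boxes to open, so the reveals don't change that 4/5; it is now spread over the 1 remaining unopened box.
P(win by switching) = (4/5) · (1/1) = 4/5 ≈ 0.8000.

0.8000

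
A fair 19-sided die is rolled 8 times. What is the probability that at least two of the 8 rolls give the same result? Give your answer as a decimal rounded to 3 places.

P(all 8 different) = 19/19 · 18/19 · ··· · 12/19 ≈ 0.179.
P(at least two equal) = 1 − 0.179 = 0.821.

0.821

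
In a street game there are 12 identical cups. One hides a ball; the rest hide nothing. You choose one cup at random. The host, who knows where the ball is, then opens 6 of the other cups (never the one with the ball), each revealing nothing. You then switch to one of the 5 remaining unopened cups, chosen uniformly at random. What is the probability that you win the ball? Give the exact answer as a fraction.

11/60

Your original cup holds the ball with probability 1/12, so the other 11 collectively hold it with probability 11/12.
The host can always find 6 empty cups to open, so the reveals don't change that 11/12; it is now spread over the 5 remaining unopened cups.
P(win by switching) = (11/12) · (1/5) = 11/60.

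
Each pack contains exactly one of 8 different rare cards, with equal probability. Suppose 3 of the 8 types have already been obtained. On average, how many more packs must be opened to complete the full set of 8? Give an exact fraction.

274/15

Starting from 3 distinct types, each trial gives a new one with probability (8−i)/8 when i types are held, so the wait for the next new type is 8/(8−i).
E = 8/5 + 8/4 + 8/3 + 8/2 + 8/1 = 274/15.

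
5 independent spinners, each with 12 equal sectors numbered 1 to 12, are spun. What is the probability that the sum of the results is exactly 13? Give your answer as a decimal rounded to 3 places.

There are 12^5 = 248832 equally likely outcomes.
The number of ordered 5-tuples from {1,…,12} summing to 13 is 495.
P(sum = 13) = 495/248832 = 55/27648 ≈ 0.002.

0.002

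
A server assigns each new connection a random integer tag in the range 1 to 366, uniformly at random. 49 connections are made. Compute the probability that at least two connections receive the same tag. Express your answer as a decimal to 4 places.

It's easier to compute the probability that all 49 are distinct.
P(all distinct) = 366/366 · 365/366 · ··· · 318/366 ≈ 0.0346.
So the probability of at least one match is 1 − 0.0346 = 0.9654.

0.9654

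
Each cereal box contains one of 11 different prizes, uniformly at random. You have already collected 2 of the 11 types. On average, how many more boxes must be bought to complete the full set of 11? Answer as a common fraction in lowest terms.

78419/2520

Starting from 2 distinct types, each trial gives a new one with probability (11−i)/11 when i types are held, so the wait for the next new type is 11/(11−i).
E = 11/9 + 11/8 + 11/7 + 11/6 + 11/5 + 11/4 + 11/3 + 11/2 + 11/1 = 78419/2520.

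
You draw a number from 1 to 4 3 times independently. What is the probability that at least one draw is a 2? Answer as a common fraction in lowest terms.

P(no draw is a 2) = (3/4)^3 = 27/64.
P(at least one) = 1 − 27/64 = 37/64.

37/64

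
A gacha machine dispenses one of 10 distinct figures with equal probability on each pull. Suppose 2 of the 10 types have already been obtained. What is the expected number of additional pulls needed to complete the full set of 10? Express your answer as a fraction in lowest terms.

761/28

Starting from 2 distinct types, each trial gives a new one with probability (10−i)/10 when i types are held, so the wait for the next new type is 10/(10−i).
E = 10/8 + 10/7 + 10/6 + 10/5 + 10/4 + 10/3 + 10/2 + 10/1 = 761/28.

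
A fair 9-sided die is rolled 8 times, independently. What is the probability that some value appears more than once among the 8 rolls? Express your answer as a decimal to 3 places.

0.992

P(all 8 different) = 9/9 · 8/9 · ··· · 2/9 ≈ 0.008.
P(at least two equal) = 1 − 0.008 = 0.992.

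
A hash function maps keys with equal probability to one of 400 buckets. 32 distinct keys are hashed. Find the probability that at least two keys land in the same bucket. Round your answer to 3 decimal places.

It's easier to compute the probability that all 32 are distinct.
P(all distinct) = 400/400 · 399/400 · ··· · 369/400 ≈ 0.280.
So the probability of at least one match is 1 − 0.280 = 0.720.

0.720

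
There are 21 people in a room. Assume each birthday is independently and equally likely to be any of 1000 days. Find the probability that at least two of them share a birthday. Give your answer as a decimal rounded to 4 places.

0.1906

It's easier to compute the probability that all 21 are distinct.
P(all distinct) = 1000/1000 · 999/1000 · ··· · 980/1000 ≈ 0.8094.
So the probability of at least one match is 1 − 0.8094 = 0.1906.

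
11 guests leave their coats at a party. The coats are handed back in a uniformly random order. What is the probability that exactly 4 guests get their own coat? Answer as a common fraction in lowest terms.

Choose which 4 of the 11 are fixed: C(11,4) = 330 ways.
The remaining 7 must have no fixed point: D(7) = 1854.
P = 330·1854/39916800 = 103/6720.

103/6720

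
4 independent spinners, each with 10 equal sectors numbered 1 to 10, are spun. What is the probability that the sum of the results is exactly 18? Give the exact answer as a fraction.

There are 10^4 = 10000 equally likely outcomes.
The number of ordered 4-tuples from {1,…,10} summing to 18 is 540.
P(sum = 18) = 540/10000 = 27/500.

27/500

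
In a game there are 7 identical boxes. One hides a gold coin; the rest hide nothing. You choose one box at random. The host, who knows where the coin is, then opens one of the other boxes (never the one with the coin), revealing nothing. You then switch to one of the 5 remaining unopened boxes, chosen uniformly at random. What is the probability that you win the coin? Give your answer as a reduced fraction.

6/35

Your original box holds the coin with probability 1/7, so the other 6 collectively hold it with probability 6/7.
The host can always find an empty box to open, so this doesn't change that 6/7; it is now spread over the 5 remaining unopened boxes.
P(win by switching) = (6/7) · (1/5) = 6/35.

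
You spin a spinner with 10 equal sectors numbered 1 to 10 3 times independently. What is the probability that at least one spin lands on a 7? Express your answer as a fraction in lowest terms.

P(no spin lands on a 7) = (9/10)^3 = 729/1000.
P(at least one) = 1 − 729/1000 = 271/1000.

271/1000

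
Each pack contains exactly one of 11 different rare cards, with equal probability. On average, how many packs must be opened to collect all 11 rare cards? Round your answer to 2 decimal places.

After i distinct types are collected, each trial gives a new one with probability (11−i)/11, so the expected wait for the next new type is 11/(11−i).
E = 11/11 + 11/10 + 11/9 + 11/8 + 11/7 + 11/6 + 11/5 + 11/4 + 11/3 + 11/2 + 11/1 = 83711/2520 ≈ 33.22.

33.22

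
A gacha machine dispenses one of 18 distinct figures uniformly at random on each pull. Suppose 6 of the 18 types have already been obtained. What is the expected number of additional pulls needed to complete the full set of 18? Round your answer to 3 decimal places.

55.858

Starting from 6 distinct types, each trial gives a new one with probability (18−i)/18 when i types are held, so the wait for the next new type is 18/(18−i).
E = 18/12 + 18/11 + 18/10 + 18/9 + 18/8 + 18/7 + 18/6 + 18/5 + 18/4 + 18/3 + 18/2 + 18/1 = 86021/1540 ≈ 55.858.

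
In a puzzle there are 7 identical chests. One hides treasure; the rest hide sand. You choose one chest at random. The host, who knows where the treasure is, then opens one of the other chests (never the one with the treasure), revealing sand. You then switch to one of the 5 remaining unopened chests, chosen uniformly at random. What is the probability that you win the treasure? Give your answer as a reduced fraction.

6/35

Your original chest holds the treasure with probability 1/7, so the other 6 collectively hold it with probability 6/7.
The host can always find an empty chest to open, so this doesn't change that 6/7; it is now spread over the 5 remaining unopened chests.
P(win by switching) = (6/7) · (1/5) = 6/35.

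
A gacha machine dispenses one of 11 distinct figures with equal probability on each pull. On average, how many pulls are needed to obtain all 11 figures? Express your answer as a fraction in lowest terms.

After i distinct types are collected, each trial gives a new one with probability (11−i)/11, so the expected wait for the next new type is 11/(11−i).
E = 11/11 + 11/10 + 11/9 + 11/8 + 11/7 + 11/6 + 11/5 + 11/4 + 11/3 + 11/2 + 11/1 = 83711/2520.

83711/2520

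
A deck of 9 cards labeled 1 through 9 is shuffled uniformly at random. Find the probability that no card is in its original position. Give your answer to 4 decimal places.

0.3679

This is the derangement probability: permutations of 9 with no fixed point.
D(9) = 9! · (1 − 1/1! + 1/2! − ··· + (−1)^9/9!) = 133496.
P = 133496/362880 = 16687/45360 ≈ 0.3679.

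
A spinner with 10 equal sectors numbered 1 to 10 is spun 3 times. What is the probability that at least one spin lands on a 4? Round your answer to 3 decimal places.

0.271

P(no spin lands on a 4) = (9/10)^3 ≈ 0.729.
P(at least one) = 1 − 0.729 = 0.271.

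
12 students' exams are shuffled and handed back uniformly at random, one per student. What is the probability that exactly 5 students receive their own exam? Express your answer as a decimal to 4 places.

Choose which 5 of the 12 are fixed: C(12,5) = 792 ways.
The remaining 7 must have no fixed point: D(7) = 1854.
P = 792·1854/479001600 = 103/33600 ≈ 0.0031.

0.0031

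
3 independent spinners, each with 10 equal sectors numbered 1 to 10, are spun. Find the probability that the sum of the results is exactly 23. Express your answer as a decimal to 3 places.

There are 10^3 = 1000 equally likely outcomes.
The number of ordered 3-tuples from {1,…,10} summing to 23 is 36.
P(sum = 23) = 36/1000 = 9/250 ≈ 0.036.

0.036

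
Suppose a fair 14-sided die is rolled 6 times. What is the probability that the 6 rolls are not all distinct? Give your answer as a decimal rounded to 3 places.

P(all 6 different) = 14/14 · 13/14 · ··· · 9/14 ≈ 0.287.
P(at least two equal) = 1 − 0.287 = 0.713.

0.713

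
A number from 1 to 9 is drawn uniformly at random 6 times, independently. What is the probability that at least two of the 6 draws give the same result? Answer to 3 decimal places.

0.886

P(all 6 different) = 9/9 · 8/9 · ··· · 4/9 ≈ 0.114.
P(at least two equal) = 1 − 0.114 = 0.886.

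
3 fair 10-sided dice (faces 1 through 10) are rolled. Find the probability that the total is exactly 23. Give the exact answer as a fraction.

There are 10^3 = 1000 equally likely outcomes.
The number of ordered 3-tuples from {1,…,10} summing to 23 is 36.
P(sum = 23) = 36/1000 = 9/250.

9/250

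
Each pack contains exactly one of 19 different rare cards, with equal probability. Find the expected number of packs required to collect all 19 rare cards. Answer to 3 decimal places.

67.407

After i distinct types are collected, each trial gives a new one with probability (19−i)/19, so the expected wait for the next new type is 19/(19−i).
E = 19/19 + 19/18 + 19/17 + 19/16 + 19/15 + 19/14 + 19/13 + 19/12 + 19/11 + 19/10 + 19/9 + 19/8 + 19/7 + 19/6 + 19/5 + 19/4 + 19/3 + 19/2 + 19/1 = 275295799/4084080 ≈ 67.407.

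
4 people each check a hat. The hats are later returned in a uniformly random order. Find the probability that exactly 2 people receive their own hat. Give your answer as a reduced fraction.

1/4

Choose which 2 of the 4 are fixed: C(4,2) = 6 ways.
The remaining 2 must have no fixed point: D(2) = 1.
P = 6·1/24 = 1/4.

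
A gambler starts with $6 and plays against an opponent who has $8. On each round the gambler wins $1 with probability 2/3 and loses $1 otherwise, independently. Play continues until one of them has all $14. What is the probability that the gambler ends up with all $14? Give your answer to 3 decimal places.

0.984

Let r = q/p = (1/3)/(2/3) = 1/2. The recurrence P(i) = p·P(i+1) + q·P(i−1) with P(0)=0, P(14)=1 gives P(i) = (1 − r^i)/(1 − r^14).
P(6) = (1 − (1/2)^6) / (1 − (1/2)^14) = 5376/5461 ≈ 0.984.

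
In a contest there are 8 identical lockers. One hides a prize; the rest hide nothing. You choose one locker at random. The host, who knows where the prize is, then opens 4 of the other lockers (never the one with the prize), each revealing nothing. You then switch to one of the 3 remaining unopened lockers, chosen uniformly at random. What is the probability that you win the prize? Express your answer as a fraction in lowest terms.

Your original locker holds the prize with probability 1/8, so the other 7 collectively hold it with probability 7/8.
The host can always find 4 empty lockers to open, so the reveals don't change that 7/8; it is now spread over the 3 remaining unopened lockers.
P(win by switching) = (7/8) · (1/3) = 7/24.

7/24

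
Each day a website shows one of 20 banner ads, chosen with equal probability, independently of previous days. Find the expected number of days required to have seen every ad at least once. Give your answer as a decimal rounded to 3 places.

After i distinct types are collected, each trial gives a new one with probability (20−i)/20, so the expected wait for the next new type is 20/(20−i).
E = 20/20 + 20/19 + 20/18 + 20/17 + 20/16 + 20/15 + 20/14 + 20/13 + 20/12 + 20/11 + 20/10 + 20/9 + 20/8 + 20/7 + 20/6 + 20/5 + 20/4 + 20/3 + 20/2 + 20/1 = 279175675/3879876 ≈ 71.955.

71.955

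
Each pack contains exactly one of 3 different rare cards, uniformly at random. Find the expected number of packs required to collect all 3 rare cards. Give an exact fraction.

11/2

After i distinct types are collected, each trial gives a new one with probability (3−i)/3, so the expected wait for the next new type is 3/(3−i).
E = 3/3 + 3/2 + 3/1 = 11/2.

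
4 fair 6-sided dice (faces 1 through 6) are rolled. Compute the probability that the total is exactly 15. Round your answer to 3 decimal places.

0.108

There are 6^4 = 1296 equally likely outcomes.
The number of ordered 4-tuples from {1,…,6} summing to 15 is 140.
P(sum = 15) = 140/1296 = 35/324 ≈ 0.108.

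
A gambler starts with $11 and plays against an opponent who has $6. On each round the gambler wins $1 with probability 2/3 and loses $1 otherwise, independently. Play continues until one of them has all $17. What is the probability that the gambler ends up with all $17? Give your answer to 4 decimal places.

0.9995

Let r = q/p = (1/3)/(2/3) = 1/2. The recurrence P(i) = p·P(i+1) + q·P(i−1) with P(0)=0, P(17)=1 gives P(i) = (1 − r^i)/(1 − r^17).
P(11) = (1 − (1/2)^11) / (1 − (1/2)^17) = 131008/131071 ≈ 0.9995.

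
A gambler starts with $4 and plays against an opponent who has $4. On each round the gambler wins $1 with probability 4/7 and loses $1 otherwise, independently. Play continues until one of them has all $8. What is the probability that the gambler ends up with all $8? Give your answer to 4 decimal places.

0.7596

Let r = q/p = (3/7)/(4/7) = 3/4. The recurrence P(i) = p·P(i+1) + q·P(i−1) with P(0)=0, P(8)=1 gives P(i) = (1 − r^i)/(1 − r^8).
P(4) = (1 − (3/4)^4) / (1 − (3/4)^8) = 256/337 ≈ 0.7596.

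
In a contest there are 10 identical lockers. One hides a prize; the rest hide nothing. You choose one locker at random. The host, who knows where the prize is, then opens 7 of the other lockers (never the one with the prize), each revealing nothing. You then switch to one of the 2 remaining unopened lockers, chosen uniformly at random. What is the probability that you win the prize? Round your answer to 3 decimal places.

Your original locker holds the prize with probability 1/10, so the other 9 collectively hold it with probability 9/10.
The host can always find 7 empty lockers to open, so the reveals don't change that 9/10; it is now spread over the 2 remaining unopened lockers.
P(win by switching) = (9/10) · (1/2) = 9/20 ≈ 0.450.

0.450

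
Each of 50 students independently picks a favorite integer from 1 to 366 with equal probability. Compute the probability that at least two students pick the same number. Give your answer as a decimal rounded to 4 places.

0.9701

It's easier to compute the probability that all 50 are distinct.
P(all distinct) = 366/366 · 365/366 · ··· · 317/366 ≈ 0.0299.
So the probability of at least one match is 1 − 0.0299 = 0.9701.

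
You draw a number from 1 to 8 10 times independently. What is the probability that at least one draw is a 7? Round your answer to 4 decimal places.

P(no draw is a 7) = (7/8)^10 ≈ 0.2631.
P(at least one) = 1 − 0.2631 = 0.7369.

0.7369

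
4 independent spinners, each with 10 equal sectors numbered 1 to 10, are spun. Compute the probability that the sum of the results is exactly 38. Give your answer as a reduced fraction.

There are 10^4 = 10000 equally likely outcomes.
The number of ordered 4-tuples from {1,…,10} summing to 38 is 10.
P(sum = 38) = 10/10000 = 1/1000.

1/1000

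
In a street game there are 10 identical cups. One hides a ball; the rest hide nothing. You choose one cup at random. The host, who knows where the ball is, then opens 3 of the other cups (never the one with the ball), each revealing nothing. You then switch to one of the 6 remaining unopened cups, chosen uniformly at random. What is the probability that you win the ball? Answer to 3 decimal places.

0.150

Your original cup holds the ball with probability 1/10, so the other 9 collectively hold it with probability 9/10.
The host can always find 3 empty cups to open, so the reveals don't change that 9/10; it is now spread over the 6 remaining unopened cups.
P(win by switching) = (9/10) · (1/6) = 3/20 ≈ 0.150.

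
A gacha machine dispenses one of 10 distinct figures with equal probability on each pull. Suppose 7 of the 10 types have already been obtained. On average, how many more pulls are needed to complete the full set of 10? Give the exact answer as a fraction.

Starting from 7 distinct types, each trial gives a new one with probability (10−i)/10 when i types are held, so the wait for the next new type is 10/(10−i).
E = 10/3 + 10/2 + 10/1 = 55/3.

55/3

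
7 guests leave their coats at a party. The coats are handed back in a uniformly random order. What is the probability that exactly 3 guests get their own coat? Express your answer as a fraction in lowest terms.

1/16

Choose which 3 of the 7 are fixed: C(7,3) = 35 ways.
The remaining 4 must have no fixed point: D(4) = 9.
P = 35·9/5040 = 1/16.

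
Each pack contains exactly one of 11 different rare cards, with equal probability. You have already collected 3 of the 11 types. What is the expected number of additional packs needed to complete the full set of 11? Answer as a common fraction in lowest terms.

Starting from 3 distinct types, each trial gives a new one with probability (11−i)/11 when i types are held, so the wait for the next new type is 11/(11−i).
E = 11/8 + 11/7 + 11/6 + 11/5 + 11/4 + 11/3 + 11/2 + 11/1 = 8371/280.

8371/280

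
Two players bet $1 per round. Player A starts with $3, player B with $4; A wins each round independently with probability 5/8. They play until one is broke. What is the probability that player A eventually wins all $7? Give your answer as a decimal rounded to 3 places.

Let r = q/p = (3/8)/(5/8) = 3/5. The recurrence P(i) = p·P(i+1) + q·P(i−1) with P(0)=0, P(7)=1 gives P(i) = (1 − r^i)/(1 − r^7).
P(3) = (1 − (3/5)^3) / (1 − (3/5)^7) = 30625/37969 ≈ 0.807.

0.807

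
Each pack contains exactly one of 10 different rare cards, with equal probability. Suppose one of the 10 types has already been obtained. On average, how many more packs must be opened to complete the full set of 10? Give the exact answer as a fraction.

7129/252

Starting from 1 distinct type, each trial gives a new one with probability (10−i)/10 when i types are held, so the wait for the next new type is 10/(10−i).
E = 10/9 + 10/8 + 10/7 + 10/6 + 10/5 + 10/4 + 10/3 + 10/2 + 10/1 = 7129/252.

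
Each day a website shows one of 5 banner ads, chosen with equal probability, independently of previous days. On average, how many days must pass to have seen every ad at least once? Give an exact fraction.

After i distinct types are collected, each trial gives a new one with probability (5−i)/5, so the expected wait for the next new type is 5/(5−i).
E = 5/5 + 5/4 + 5/3 + 5/2 + 5/1 = 137/12.

137/12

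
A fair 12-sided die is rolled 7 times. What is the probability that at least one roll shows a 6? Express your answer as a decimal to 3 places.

P(no roll shows a 6) = (11/12)^7 ≈ 0.544.
P(at least one) = 1 − 0.544 = 0.456.

0.456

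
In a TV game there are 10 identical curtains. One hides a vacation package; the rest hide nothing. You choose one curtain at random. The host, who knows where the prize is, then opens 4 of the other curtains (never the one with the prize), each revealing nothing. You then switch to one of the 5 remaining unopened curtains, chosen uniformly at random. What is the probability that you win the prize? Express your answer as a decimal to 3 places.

Your original curtain holds the prize with probability 1/10, so the other 9 collectively hold it with probability 9/10.
The host can always find 4 empty curtains to open, so the reveals don't change that 9/10; it is now spread over the 5 remaining unopened curtains.
P(win by switching) = (9/10) · (1/5) = 9/50 ≈ 0.180.

0.180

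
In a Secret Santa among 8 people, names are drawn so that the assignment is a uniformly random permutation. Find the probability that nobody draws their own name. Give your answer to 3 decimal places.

This is the derangement probability: permutations of 8 with no fixed point.
D(8) = 8! · (1 − 1/1! + 1/2! − ··· + (−1)^8/8!) = 14833.
P = 14833/40320 = 2119/5760 ≈ 0.368.

0.368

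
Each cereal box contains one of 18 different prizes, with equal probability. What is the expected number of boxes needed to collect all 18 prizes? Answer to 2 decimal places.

62.91

After i distinct types are collected, each trial gives a new one with probability (18−i)/18, so the expected wait for the next new type is 18/(18−i).
E = 18/18 + 18/17 + 18/16 + 18/15 + 18/14 + 18/13 + 18/12 + 18/11 + 18/10 + 18/9 + 18/8 + 18/7 + 18/6 + 18/5 + 18/4 + 18/3 + 18/2 + 18/1 = 42822903/680680 ≈ 62.91.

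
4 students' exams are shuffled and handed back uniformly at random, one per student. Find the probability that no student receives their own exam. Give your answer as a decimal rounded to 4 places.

This is the derangement probability: permutations of 4 with no fixed point.
D(4) = 4! · (1 − 1/1! + 1/2! − ··· + (−1)^4/4!) = 9.
P = 9/24 = 3/8 ≈ 0.3750.

0.3750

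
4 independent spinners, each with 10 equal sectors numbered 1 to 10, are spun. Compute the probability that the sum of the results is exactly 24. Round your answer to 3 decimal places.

0.063

There are 10^4 = 10000 equally likely outcomes.
The number of ordered 4-tuples from {1,…,10} summing to 24 is 633.
P(sum = 24) = 633/10000 ≈ 0.063.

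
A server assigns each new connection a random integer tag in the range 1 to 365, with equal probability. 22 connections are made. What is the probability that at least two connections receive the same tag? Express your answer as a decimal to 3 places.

It's easier to compute the probability that all 22 are distinct.
P(all distinct) = 365/365 · 364/365 · ··· · 344/365 ≈ 0.524.
So the probability of at least one match is 1 − 0.524 = 0.476.

0.476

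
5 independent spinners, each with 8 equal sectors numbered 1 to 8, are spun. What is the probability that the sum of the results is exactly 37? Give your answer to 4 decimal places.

0.0011

There are 8^5 = 32768 equally likely outcomes.
The number of ordered 5-tuples from {1,…,8} summing to 37 is 35.
P(sum = 37) = 35/32768 ≈ 0.0011.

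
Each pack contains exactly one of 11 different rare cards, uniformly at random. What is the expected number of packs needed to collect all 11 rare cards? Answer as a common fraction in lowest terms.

After i distinct types are collected, each trial gives a new one with probability (11−i)/11, so the expected wait for the next new type is 11/(11−i).
E = 11/11 + 11/10 + 11/9 + 11/8 + 11/7 + 11/6 + 11/5 + 11/4 + 11/3 + 11/2 + 11/1 = 83711/2520.

83711/2520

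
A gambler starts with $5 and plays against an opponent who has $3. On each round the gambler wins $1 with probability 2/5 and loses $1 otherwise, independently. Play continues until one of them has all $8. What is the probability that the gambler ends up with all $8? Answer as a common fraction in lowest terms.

Let r = q/p = (3/5)/(2/5) = 3/2. The recurrence P(i) = p·P(i+1) + q·P(i−1) with P(0)=0, P(8)=1 gives P(i) = (1 − r^i)/(1 − r^8).
P(5) = (1 − (3/2)^5) / (1 − (3/2)^8) = 1688/6305.

1688/6305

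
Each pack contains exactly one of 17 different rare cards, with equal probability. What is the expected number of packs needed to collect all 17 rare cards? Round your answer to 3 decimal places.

After i distinct types are collected, each trial gives a new one with probability (17−i)/17, so the expected wait for the next new type is 17/(17−i).
E = 17/17 + 17/16 + 17/15 + 17/14 + 17/13 + 17/12 + 17/11 + 17/10 + 17/9 + 17/8 + 17/7 + 17/6 + 17/5 + 17/4 + 17/3 + 17/2 + 17/1 = 42142223/720720 ≈ 58.472.

58.472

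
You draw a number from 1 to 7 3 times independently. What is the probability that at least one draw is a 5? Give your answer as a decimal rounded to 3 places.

P(no draw is a 5) = (6/7)^3 ≈ 0.630.
P(at least one) = 1 − 0.630 = 0.370.

0.370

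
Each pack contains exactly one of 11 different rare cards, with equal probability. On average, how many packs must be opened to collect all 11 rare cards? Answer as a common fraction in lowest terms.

83711/2520

After i distinct types are collected, each trial gives a new one with probability (11−i)/11, so the expected wait for the next new type is 11/(11−i).
E = 11/11 + 11/10 + 11/9 + 11/8 + 11/7 + 11/6 + 11/5 + 11/4 + 11/3 + 11/2 + 11/1 = 83711/2520.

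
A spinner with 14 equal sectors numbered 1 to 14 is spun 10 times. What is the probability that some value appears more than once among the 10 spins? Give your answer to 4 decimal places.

0.9874

P(all 10 different) = 14/14 · 13/14 · ··· · 5/14 ≈ 0.0126.
P(at least two equal) = 1 − 0.0126 = 0.9874.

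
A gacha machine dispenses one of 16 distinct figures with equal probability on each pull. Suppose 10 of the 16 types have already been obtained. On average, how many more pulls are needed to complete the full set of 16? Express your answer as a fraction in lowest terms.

196/5

Starting from 10 distinct types, each trial gives a new one with probability (16−i)/16 when i types are held, so the wait for the next new type is 16/(16−i).
E = 16/6 + 16/5 + 16/4 + 16/3 + 16/2 + 16/1 = 196/5.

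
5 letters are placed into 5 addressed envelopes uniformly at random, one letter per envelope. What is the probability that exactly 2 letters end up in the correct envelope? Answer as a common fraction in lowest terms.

1/6

Choose which 2 of the 5 are fixed: C(5,2) = 10 ways.
The remaining 3 must have no fixed point: D(3) = 2.
P = 10·2/120 = 1/6.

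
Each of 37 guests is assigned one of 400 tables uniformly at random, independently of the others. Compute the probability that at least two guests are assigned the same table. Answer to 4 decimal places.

It's easier to compute the probability that all 37 are distinct.
P(all distinct) = 400/400 · 399/400 · ··· · 364/400 ≈ 0.1794.
So the probability of at least one match is 1 − 0.1794 = 0.8206.

0.8206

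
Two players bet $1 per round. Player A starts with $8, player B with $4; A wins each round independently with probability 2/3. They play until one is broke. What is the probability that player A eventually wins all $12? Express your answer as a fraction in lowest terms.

Let r = q/p = (1/3)/(2/3) = 1/2. The recurrence P(i) = p·P(i+1) + q·P(i−1) with P(0)=0, P(12)=1 gives P(i) = (1 − r^i)/(1 − r^12).
P(8) = (1 − (1/2)^8) / (1 − (1/2)^12) = 272/273.

272/273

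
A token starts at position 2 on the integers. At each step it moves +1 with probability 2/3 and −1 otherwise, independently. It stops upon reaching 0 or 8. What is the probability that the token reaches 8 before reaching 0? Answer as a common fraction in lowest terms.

64/85

Let r = q/p = (1/3)/(2/3) = 1/2. The recurrence P(i) = p·P(i+1) + q·P(i−1) with P(0)=0, P(8)=1 gives P(i) = (1 − r^i)/(1 − r^8).
P(2) = (1 − (1/2)^2) / (1 − (1/2)^8) = 64/85.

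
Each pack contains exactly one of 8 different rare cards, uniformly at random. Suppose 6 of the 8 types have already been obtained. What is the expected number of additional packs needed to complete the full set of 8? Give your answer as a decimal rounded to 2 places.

Starting from 6 distinct types, each trial gives a new one with probability (8−i)/8 when i types are held, so the wait for the next new type is 8/(8−i).
E = 8/2 + 8/1 = 12 ≈ 12.00.

12.00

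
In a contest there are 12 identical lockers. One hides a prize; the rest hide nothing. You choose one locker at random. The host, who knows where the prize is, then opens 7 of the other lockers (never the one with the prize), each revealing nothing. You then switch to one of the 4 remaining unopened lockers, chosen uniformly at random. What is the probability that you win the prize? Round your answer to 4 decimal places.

0.2292

Your original locker holds the prize with probability 1/12, so the other 11 collectively hold it with probability 11/12.
The host can always find 7 empty lockers to open, so the reveals don't change that 11/12; it is now spread over the 4 remaining unopened lockers.
P(win by switching) = (11/12) · (1/4) = 11/48 ≈ 0.2292.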